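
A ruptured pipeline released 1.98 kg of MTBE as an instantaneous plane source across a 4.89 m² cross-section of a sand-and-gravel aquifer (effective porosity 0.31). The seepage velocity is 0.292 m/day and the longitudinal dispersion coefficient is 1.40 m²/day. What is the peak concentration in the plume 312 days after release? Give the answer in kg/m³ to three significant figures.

0.0176 kg/m³

The peak of an instantaneous 1D plume sits at x = vt; there the Gaussian factor is 1 and C_max = M/(n_e·A·√(4πDt)), where n_e·A is the pore area the mass is dissolved in.
√(4πDt) = √(4π × 1.40 × 312) = 74.09 m, so C_max = 1.98/(0.31 × 4.89 × 74.09) = 0.0176 kg/m³.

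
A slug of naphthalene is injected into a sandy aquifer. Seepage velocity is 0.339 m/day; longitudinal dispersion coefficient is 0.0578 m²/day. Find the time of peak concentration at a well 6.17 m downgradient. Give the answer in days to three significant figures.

For the 1D instantaneous-source solution, setting ∂C/∂t = 0 at fixed x gives v²t² + 2Dt − x² = 0, so t = (√(D² + v²x²) − D)/v².
√(D² + v²x²) = √(0.0578² + 0.339² × 6.17²) = 2.092; v² = 0.114921.
t = (2.092 − 0.0578)/0.114921 = 17.7 days (vs. the pure-advection estimate x/v = 18.2 d).

17.7 days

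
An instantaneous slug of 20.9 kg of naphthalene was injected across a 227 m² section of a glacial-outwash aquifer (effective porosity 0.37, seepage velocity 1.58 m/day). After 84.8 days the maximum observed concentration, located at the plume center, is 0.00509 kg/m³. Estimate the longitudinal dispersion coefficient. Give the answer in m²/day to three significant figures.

At the plume center C_max = M/(n_e·A·√(4πDt)), so D = M²/(4πt·(n_e·A·C_max)²).
n_e·A·C_max = 0.37 × 227 × 0.00509 = 0.4275 kg/m.
D = 20.9²/(4π × 84.8 × 0.4275²) = 2.24 m²/day.

2.24 m²/day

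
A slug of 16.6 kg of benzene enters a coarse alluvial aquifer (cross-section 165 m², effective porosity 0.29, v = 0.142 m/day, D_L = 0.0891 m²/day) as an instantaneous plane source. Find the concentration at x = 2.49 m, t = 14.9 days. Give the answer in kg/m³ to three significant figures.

For an instantaneous plane source, C(x,t) = M/(n_e·A·√(4πDt)) · exp(−(x−vt)²/(4Dt)), with n_e·A the pore (flow) area.
Plume center vt = 0.142 × 14.9 = 2.1158 m, so the well at 2.49 m is 0.3742 m downgradient of the peak.
√(4πDt) = 4.084 m, giving peak height M/(n_e·A·√(4πDt)) = 16.6/(0.29 × 165 × 4.084) = 0.08495 kg/m³.
(x−vt)²/(4Dt) = (0.3742)²/(4 × 0.0891 × 14.9) = 0.02637; exp(−0.02637) = 0.9740.
C = 0.08495 × 0.9740 = 0.0827 kg/m³.

0.0827 kg/m³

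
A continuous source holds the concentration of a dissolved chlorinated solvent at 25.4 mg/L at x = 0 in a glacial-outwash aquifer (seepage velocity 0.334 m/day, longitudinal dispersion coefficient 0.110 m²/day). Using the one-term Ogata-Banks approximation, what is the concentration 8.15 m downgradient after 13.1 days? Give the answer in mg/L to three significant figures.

For a continuous step input, C/C₀ ≈ ½·erfc((x−vt)/(2√(Dt))).
vt = 0.334 × 13.1 = 4.3754 m and 2√(Dt) = 2√(0.110 × 13.1) = 2.401 m.
Argument (x−vt)/(2√(Dt)) = (8.15 − 4.3754)/2.401 = 1.572; ½·erfc(1.572) = 0.01310.
C = 25.4 × 0.01310 = 0.333 mg/L.

0.333 mg/L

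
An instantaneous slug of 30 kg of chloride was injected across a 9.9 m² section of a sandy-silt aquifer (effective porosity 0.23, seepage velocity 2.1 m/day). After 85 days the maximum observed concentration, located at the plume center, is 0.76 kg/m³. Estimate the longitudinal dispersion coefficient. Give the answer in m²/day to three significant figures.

0.281 m²/day

At the plume center C_max = M/(n_e·A·√(4πDt)), so D = M²/(4πt·(n_e·A·C_max)²).
n_e·A·C_max = 0.23 × 9.9 × 0.76 = 1.731 kg/m.
D = 30²/(4π × 85 × 1.731²) = 0.281 m²/day.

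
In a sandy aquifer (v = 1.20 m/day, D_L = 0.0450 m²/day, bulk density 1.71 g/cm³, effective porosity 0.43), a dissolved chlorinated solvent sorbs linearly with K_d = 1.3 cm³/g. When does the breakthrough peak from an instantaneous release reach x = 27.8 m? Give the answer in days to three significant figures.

143 days

Retardation factor R = 1 + ρ_b·K_d/n = 1 + 1.71 × 1.3/0.43 = 6.170.
Sorption retards both mechanisms: v_R = v/R = 0.1945 m/day, D_R = D/R = 0.007293 m²/day.
Peak time from v_R²t² + 2D_R t − x² = 0: t = (√(D_R² + v_R²x²) − D_R)/v_R².
√(D_R² + v_R²x²) = √(0.007293² + 0.1945² × 27.8²) = 5.407; v_R² = 0.03783.
t = (5.407 − 0.007293)/0.03783 = 143 days.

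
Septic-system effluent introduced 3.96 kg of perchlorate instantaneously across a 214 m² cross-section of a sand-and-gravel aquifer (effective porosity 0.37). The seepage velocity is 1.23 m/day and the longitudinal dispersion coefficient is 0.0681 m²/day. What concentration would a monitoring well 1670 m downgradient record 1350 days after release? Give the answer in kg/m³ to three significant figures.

For an instantaneous plane source, C(x,t) = M/(n_e·A·√(4πDt)) · exp(−(x−vt)²/(4Dt)), with n_e·A the pore (flow) area.
Plume center vt = 1.23 × 1350 = 1660.5 m, so the well at 1670 m is 9.5 m downgradient of the peak.
√(4πDt) = 33.99 m, giving peak height M/(n_e·A·√(4πDt)) = 3.96/(0.37 × 214 × 33.99) = 0.001471 kg/m³.
(x−vt)²/(4Dt) = (9.5)²/(4 × 0.0681 × 1350) = 0.2454; exp(−0.2454) = 0.7824.
C = 0.001471 × 0.7824 = 0.00115 kg/m³.

0.00115 kg/m³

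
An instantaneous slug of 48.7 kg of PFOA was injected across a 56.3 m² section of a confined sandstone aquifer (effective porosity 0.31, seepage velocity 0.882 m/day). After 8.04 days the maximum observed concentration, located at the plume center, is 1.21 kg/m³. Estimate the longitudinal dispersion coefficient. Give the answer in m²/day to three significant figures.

0.0526 m²/day

At the plume center C_max = M/(n_e·A·√(4πDt)), so D = M²/(4πt·(n_e·A·C_max)²).
n_e·A·C_max = 0.31 × 56.3 × 1.21 = 21.12 kg/m.
D = 48.7²/(4π × 8.04 × 21.12²) = 0.0526 m²/day.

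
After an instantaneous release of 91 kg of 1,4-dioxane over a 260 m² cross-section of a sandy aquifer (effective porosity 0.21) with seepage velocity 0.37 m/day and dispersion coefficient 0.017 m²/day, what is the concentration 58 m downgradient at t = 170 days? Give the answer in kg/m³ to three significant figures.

0.0347 kg/m³

For an instantaneous plane source, C(x,t) = M/(n_e·A·√(4πDt)) · exp(−(x−vt)²/(4Dt)), with n_e·A the pore (flow) area.
Plume center vt = 0.37 × 170 = 62.9 m, so the well at 58 m is 4.9 m upgradient of the peak.
√(4πDt) = 6.026 m, giving peak height M/(n_e·A·√(4πDt)) = 91/(0.21 × 260 × 6.026) = 0.2766 kg/m³.
(x−vt)²/(4Dt) = (-4.9)²/(4 × 0.017 × 170) = 2.077; exp(−2.077) = 0.1253.
C = 0.2766 × 0.1253 = 0.0347 kg/m³.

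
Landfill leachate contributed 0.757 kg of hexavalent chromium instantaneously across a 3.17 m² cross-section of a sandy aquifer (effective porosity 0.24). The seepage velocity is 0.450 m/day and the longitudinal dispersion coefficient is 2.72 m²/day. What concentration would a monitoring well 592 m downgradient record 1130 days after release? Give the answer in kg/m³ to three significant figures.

For an instantaneous plane source, C(x,t) = M/(n_e·A·√(4πDt)) · exp(−(x−vt)²/(4Dt)), with n_e·A the pore (flow) area.
Plume center vt = 0.450 × 1130 = 508.5 m, so the well at 592 m is 83.5 m downgradient of the peak.
√(4πDt) = 196.5 m, giving peak height M/(n_e·A·√(4πDt)) = 0.757/(0.24 × 3.17 × 196.5) = 0.005064 kg/m³.
(x−vt)²/(4Dt) = (83.5)²/(4 × 2.72 × 1130) = 0.5671; exp(−0.5671) = 0.5672.
C = 0.005064 × 0.5672 = 0.00287 kg/m³.

0.00287 kg/m³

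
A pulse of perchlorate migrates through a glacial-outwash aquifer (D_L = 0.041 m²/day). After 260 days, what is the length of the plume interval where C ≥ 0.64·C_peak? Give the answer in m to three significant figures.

The plume is Gaussian with σ = √(2Dt) = √(2 × 0.041 × 260) = 4.617 m.
C/C_peak = exp(−Δx²/(2σ²)) = 0.64 ⇒ Δx = σ·√(−2 ln 0.64) = 4.617 × 0.9448 = 4.362 m.
Width = 2Δx = 8.72 m.

8.72 m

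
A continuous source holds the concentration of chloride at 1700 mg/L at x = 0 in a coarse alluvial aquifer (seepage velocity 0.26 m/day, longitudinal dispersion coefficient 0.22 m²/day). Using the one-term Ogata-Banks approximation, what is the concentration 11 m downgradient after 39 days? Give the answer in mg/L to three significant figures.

For a continuous step input, C/C₀ ≈ ½·erfc((x−vt)/(2√(Dt))).
vt = 0.26 × 39 = 10.14 m and 2√(Dt) = 2√(0.22 × 39) = 5.858 m.
Argument (x−vt)/(2√(Dt)) = (11 − 10.14)/5.858 = 0.1468; ½·erfc(0.1468) = 0.4178.
C = 1700 × 0.4178 = 710 mg/L.

710 mg/L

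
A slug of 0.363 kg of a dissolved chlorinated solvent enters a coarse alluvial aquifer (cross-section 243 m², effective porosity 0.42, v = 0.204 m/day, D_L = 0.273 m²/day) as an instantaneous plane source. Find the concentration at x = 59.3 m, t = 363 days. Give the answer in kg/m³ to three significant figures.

5.82e-05 kg/m³

For an instantaneous plane source, C(x,t) = M/(n_e·A·√(4πDt)) · exp(−(x−vt)²/(4Dt)), with n_e·A the pore (flow) area.
Plume center vt = 0.204 × 363 = 74.052 m, so the well at 59.3 m is 14.752 m upgradient of the peak.
√(4πDt) = 35.29 m, giving peak height M/(n_e·A·√(4πDt)) = 0.363/(0.42 × 243 × 35.29) = 0.0001008 kg/m³.
(x−vt)²/(4Dt) = (-14.752)²/(4 × 0.273 × 363) = 0.5490; exp(−0.5490) = 0.5775.
C = 0.0001008 × 0.5775 = 5.82e-05 kg/m³.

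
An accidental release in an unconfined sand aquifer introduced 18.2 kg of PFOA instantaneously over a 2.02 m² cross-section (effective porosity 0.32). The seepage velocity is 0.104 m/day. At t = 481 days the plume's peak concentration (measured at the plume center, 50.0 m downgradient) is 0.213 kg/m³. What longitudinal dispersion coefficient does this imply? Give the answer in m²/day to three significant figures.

2.89 m²/day

At the plume center C_max = M/(n_e·A·√(4πDt)), so D = M²/(4πt·(n_e·A·C_max)²).
n_e·A·C_max = 0.32 × 2.02 × 0.213 = 0.1377 kg/m.
D = 18.2²/(4π × 481 × 0.1377²) = 2.89 m²/day.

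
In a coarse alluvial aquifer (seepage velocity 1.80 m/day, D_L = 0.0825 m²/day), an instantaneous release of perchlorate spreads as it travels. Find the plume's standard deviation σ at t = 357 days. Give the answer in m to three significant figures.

Dispersive spreading gives a Gaussian with σ² = 2Dt; advection only shifts the center.
σ = √(2 × 0.0825 × 357) = 7.67 m.

7.67 m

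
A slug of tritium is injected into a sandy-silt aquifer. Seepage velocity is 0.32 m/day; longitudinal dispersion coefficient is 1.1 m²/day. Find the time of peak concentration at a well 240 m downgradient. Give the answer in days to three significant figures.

739 days

For the 1D instantaneous-source solution, setting ∂C/∂t = 0 at fixed x gives v²t² + 2Dt − x² = 0, so t = (√(D² + v²x²) − D)/v².
√(D² + v²x²) = √(1.1² + 0.32² × 240²) = 76.81; v² = 0.1024.
t = (76.81 − 1.1)/0.1024 = 739 days (vs. the pure-advection estimate x/v = 750 d).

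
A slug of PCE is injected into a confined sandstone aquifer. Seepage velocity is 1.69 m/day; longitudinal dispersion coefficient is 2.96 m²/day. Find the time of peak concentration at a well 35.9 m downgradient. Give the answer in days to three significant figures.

20.2 days

For the 1D instantaneous-source solution, setting ∂C/∂t = 0 at fixed x gives v²t² + 2Dt − x² = 0, so t = (√(D² + v²x²) − D)/v².
√(D² + v²x²) = √(2.96² + 1.69² × 35.9²) = 60.74; v² = 2.8561.
t = (60.74 − 2.96)/2.8561 = 20.2 days (vs. the pure-advection estimate x/v = 21.2 d).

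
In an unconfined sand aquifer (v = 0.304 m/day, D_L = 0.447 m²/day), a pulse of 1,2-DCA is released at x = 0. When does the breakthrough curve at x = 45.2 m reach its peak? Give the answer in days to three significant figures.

For the 1D instantaneous-source solution, setting ∂C/∂t = 0 at fixed x gives v²t² + 2Dt − x² = 0, so t = (√(D² + v²x²) − D)/v².
√(D² + v²x²) = √(0.447² + 0.304² × 45.2²) = 13.75; v² = 0.092416.
t = (13.75 − 0.447)/0.092416 = 144 days (vs. the pure-advection estimate x/v = 149 d).

144 days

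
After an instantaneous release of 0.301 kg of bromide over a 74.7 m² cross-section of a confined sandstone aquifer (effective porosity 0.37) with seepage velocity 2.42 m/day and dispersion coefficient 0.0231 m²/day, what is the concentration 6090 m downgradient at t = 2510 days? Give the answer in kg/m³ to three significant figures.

0.000138 kg/m³

For an instantaneous plane source, C(x,t) = M/(n_e·A·√(4πDt)) · exp(−(x−vt)²/(4Dt)), with n_e·A the pore (flow) area.
Plume center vt = 2.42 × 2510 = 6074.2 m, so the well at 6090 m is 15.8 m downgradient of the peak.
√(4πDt) = 26.99 m, giving peak height M/(n_e·A·√(4πDt)) = 0.301/(0.37 × 74.7 × 26.99) = 0.0004035 kg/m³.
(x−vt)²/(4Dt) = (15.8)²/(4 × 0.0231 × 2510) = 1.076; exp(−1.076) = 0.3410.
C = 0.0004035 × 0.3410 = 0.000138 kg/m³.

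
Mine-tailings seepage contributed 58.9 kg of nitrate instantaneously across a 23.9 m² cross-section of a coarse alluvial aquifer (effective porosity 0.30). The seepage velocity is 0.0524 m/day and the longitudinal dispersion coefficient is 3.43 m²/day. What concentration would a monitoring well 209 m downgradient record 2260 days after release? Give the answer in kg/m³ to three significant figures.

0.0202 kg/m³

For an instantaneous plane source, C(x,t) = M/(n_e·A·√(4πDt)) · exp(−(x−vt)²/(4Dt)), with n_e·A the pore (flow) area.
Plume center vt = 0.0524 × 2260 = 118.424 m, so the well at 209 m is 90.576 m downgradient of the peak.
√(4πDt) = 312.1 m, giving peak height M/(n_e·A·√(4πDt)) = 58.9/(0.30 × 23.9 × 312.1) = 0.02632 kg/m³.
(x−vt)²/(4Dt) = (90.576)²/(4 × 3.43 × 2260) = 0.2646; exp(−0.2646) = 0.7675.
C = 0.02632 × 0.7675 = 0.0202 kg/m³.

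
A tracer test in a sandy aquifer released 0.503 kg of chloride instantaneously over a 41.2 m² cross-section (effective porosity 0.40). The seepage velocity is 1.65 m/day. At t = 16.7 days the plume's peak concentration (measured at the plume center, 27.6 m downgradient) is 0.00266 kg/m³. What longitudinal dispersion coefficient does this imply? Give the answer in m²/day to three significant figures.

0.627 m²/day

At the plume center C_max = M/(n_e·A·√(4πDt)), so D = M²/(4πt·(n_e·A·C_max)²).
n_e·A·C_max = 0.40 × 41.2 × 0.00266 = 0.04384 kg/m.
D = 0.503²/(4π × 16.7 × 0.04384²) = 0.627 m²/day.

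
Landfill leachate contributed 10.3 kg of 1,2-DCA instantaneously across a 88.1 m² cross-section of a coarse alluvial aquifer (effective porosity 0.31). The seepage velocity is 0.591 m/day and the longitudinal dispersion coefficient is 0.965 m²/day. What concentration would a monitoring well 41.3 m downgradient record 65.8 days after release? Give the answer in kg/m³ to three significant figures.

For an instantaneous plane source, C(x,t) = M/(n_e·A·√(4πDt)) · exp(−(x−vt)²/(4Dt)), with n_e·A the pore (flow) area.
Plume center vt = 0.591 × 65.8 = 38.8878 m, so the well at 41.3 m is 2.4122 m downgradient of the peak.
√(4πDt) = 28.25 m, giving peak height M/(n_e·A·√(4πDt)) = 10.3/(0.31 × 88.1 × 28.25) = 0.01335 kg/m³.
(x−vt)²/(4Dt) = (2.4122)²/(4 × 0.965 × 65.8) = 0.02291; exp(−0.02291) = 0.9774.
C = 0.01335 × 0.9774 = 0.0130 kg/m³.

0.0130 kg/m³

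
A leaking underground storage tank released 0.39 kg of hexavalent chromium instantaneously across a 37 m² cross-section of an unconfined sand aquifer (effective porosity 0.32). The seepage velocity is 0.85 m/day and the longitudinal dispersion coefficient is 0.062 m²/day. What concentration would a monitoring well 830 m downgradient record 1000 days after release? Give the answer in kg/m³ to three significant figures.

0.000235 kg/m³

For an instantaneous plane source, C(x,t) = M/(n_e·A·√(4πDt)) · exp(−(x−vt)²/(4Dt)), with n_e·A the pore (flow) area.
Plume center vt = 0.85 × 1000 = 850 m, so the well at 830 m is 20 m upgradient of the peak.
√(4πDt) = 27.91 m, giving peak height M/(n_e·A·√(4πDt)) = 0.39/(0.32 × 37 × 27.91) = 0.001180 kg/m³.
(x−vt)²/(4Dt) = (-20)²/(4 × 0.062 × 1000) = 1.613; exp(−1.613) = 0.1993.
C = 0.001180 × 0.1993 = 0.000235 kg/m³.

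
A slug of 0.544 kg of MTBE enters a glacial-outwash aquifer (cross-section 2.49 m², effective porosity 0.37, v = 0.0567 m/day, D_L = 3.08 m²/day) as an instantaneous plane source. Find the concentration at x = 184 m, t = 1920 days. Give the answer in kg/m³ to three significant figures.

0.00171 kg/m³

For an instantaneous plane source, C(x,t) = M/(n_e·A·√(4πDt)) · exp(−(x−vt)²/(4Dt)), with n_e·A the pore (flow) area.
Plume center vt = 0.0567 × 1920 = 108.864 m, so the well at 184 m is 75.136 m downgradient of the peak.
√(4πDt) = 272.6 m, giving peak height M/(n_e·A·√(4πDt)) = 0.544/(0.37 × 2.49 × 272.6) = 0.002166 kg/m³.
(x−vt)²/(4Dt) = (75.136)²/(4 × 3.08 × 1920) = 0.2387; exp(−0.2387) = 0.7877.
C = 0.002166 × 0.7877 = 0.00171 kg/m³.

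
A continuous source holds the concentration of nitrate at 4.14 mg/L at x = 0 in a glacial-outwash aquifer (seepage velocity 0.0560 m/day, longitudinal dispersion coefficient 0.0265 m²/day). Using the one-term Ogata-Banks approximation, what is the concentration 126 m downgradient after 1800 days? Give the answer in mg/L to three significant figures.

0.0204 mg/L

For a continuous step input, C/C₀ ≈ ½·erfc((x−vt)/(2√(Dt))).
vt = 0.0560 × 1800 = 100.8 m and 2√(Dt) = 2√(0.0265 × 1800) = 13.81 m.
Argument (x−vt)/(2√(Dt)) = (126 − 100.8)/13.81 = 1.825; ½·erfc(1.825) = 0.004927.
C = 4.14 × 0.004927 = 0.0204 mg/L.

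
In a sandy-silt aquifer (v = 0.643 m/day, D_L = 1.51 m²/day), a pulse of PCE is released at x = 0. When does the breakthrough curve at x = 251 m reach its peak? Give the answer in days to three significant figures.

387 days

For the 1D instantaneous-source solution, setting ∂C/∂t = 0 at fixed x gives v²t² + 2Dt − x² = 0, so t = (√(D² + v²x²) − D)/v².
√(D² + v²x²) = √(1.51² + 0.643² × 251²) = 161.4; v² = 0.413449.
t = (161.4 − 1.51)/0.413449 = 387 days (vs. the pure-advection estimate x/v = 390 d).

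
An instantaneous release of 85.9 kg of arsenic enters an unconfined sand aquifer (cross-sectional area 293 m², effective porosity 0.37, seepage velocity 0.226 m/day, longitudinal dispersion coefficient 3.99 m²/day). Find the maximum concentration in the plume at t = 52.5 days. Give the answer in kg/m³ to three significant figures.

0.0154 kg/m³

The peak of an instantaneous 1D plume sits at x = vt; there the Gaussian factor is 1 and C_max = M/(n_e·A·√(4πDt)), where n_e·A is the pore area the mass is dissolved in.
√(4πDt) = √(4π × 3.99 × 52.5) = 51.31 m, so C_max = 85.9/(0.37 × 293 × 51.31) = 0.0154 kg/m³.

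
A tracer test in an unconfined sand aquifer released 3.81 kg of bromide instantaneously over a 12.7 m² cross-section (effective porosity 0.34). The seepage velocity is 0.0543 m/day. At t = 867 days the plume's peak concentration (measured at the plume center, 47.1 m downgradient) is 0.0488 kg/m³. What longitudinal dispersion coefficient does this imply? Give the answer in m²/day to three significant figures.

At the plume center C_max = M/(n_e·A·√(4πDt)), so D = M²/(4πt·(n_e·A·C_max)²).
n_e·A·C_max = 0.34 × 12.7 × 0.0488 = 0.2107 kg/m.
D = 3.81²/(4π × 867 × 0.2107²) = 0.0300 m²/day.

0.0300 m²/day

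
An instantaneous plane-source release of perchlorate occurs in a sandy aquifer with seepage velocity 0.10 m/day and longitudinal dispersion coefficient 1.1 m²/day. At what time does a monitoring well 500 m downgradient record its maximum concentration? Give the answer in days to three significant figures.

For the 1D instantaneous-source solution, setting ∂C/∂t = 0 at fixed x gives v²t² + 2Dt − x² = 0, so t = (√(D² + v²x²) − D)/v².
√(D² + v²x²) = √(1.1² + 0.10² × 500²) = 50.01; v² = 0.01.
t = (50.01 − 1.1)/0.01 = 4890 days (vs. the pure-advection estimate x/v = 5000 d).

4890 days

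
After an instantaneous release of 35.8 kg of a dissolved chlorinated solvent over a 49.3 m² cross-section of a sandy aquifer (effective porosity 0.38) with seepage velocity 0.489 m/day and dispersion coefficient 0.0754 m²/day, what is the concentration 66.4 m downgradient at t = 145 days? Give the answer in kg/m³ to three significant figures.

0.103 kg/m³

For an instantaneous plane source, C(x,t) = M/(n_e·A·√(4πDt)) · exp(−(x−vt)²/(4Dt)), with n_e·A the pore (flow) area.
Plume center vt = 0.489 × 145 = 70.905 m, so the well at 66.4 m is 4.505 m upgradient of the peak.
√(4πDt) = 11.72 m, giving peak height M/(n_e·A·√(4πDt)) = 35.8/(0.38 × 49.3 × 11.72) = 0.1631 kg/m³.
(x−vt)²/(4Dt) = (-4.505)²/(4 × 0.0754 × 145) = 0.4641; exp(−0.4641) = 0.6287.
C = 0.1631 × 0.6287 = 0.103 kg/m³.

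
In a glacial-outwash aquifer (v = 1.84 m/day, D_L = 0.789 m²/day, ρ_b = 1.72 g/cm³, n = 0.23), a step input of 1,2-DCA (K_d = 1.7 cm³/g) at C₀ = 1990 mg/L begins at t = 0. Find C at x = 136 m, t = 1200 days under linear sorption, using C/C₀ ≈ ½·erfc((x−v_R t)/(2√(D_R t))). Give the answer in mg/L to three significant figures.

Retardation factor R = 1 + ρ_b·K_d/n = 1 + 1.72 × 1.7/0.23 = 13.71.
Sorption retards both mechanisms: v_R = v/R = 0.1342 m/day, D_R = D/R = 0.05755 m²/day.
v_R·t = 0.1342 × 1200 = 161.04 m; 2√(D_R t) = 16.62 m; argument = (136 − 161.04)/16.62 = -1.507.
C = C₀ × ½·erfc(-1.507) = 1990 × 0.9835 = 1960 mg/L.

1960 mg/L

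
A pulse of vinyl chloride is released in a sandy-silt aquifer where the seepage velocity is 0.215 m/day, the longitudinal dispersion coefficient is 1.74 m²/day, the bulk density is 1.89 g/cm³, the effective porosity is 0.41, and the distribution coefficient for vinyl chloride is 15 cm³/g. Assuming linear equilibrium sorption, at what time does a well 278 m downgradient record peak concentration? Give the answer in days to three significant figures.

Retardation factor R = 1 + ρ_b·K_d/n = 1 + 1.89 × 15/0.41 = 70.15.
Sorption retards both mechanisms: v_R = v/R = 0.003065 m/day, D_R = D/R = 0.02480 m²/day.
Peak time from v_R²t² + 2D_R t − x² = 0: t = (√(D_R² + v_R²x²) − D_R)/v_R².
√(D_R² + v_R²x²) = √(0.02480² + 0.003065² × 278²) = 0.8524; v_R² = 9.394e-06.
t = (0.8524 − 0.02480)/9.394e-06 = 88100 days.

88100 days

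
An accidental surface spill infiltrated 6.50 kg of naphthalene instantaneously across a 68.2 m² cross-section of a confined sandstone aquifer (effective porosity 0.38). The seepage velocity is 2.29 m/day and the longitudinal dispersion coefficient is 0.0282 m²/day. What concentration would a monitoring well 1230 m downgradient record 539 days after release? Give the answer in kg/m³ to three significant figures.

0.0134 kg/m³

For an instantaneous plane source, C(x,t) = M/(n_e·A·√(4πDt)) · exp(−(x−vt)²/(4Dt)), with n_e·A the pore (flow) area.
Plume center vt = 2.29 × 539 = 1234.31 m, so the well at 1230 m is 4.31 m upgradient of the peak.
√(4πDt) = 13.82 m, giving peak height M/(n_e·A·√(4πDt)) = 6.50/(0.38 × 68.2 × 13.82) = 0.01815 kg/m³.
(x−vt)²/(4Dt) = (-4.31)²/(4 × 0.0282 × 539) = 0.3055; exp(−0.3055) = 0.7368.
C = 0.01815 × 0.7368 = 0.0134 kg/m³.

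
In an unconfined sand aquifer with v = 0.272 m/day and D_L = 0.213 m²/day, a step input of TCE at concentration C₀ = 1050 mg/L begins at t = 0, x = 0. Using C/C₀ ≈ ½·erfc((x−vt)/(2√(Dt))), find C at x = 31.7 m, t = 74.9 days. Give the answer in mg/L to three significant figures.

23.6 mg/L

For a continuous step input, C/C₀ ≈ ½·erfc((x−vt)/(2√(Dt))).
vt = 0.272 × 74.9 = 20.3728 m and 2√(Dt) = 2√(0.213 × 74.9) = 7.988 m.
Argument (x−vt)/(2√(Dt)) = (31.7 − 20.3728)/7.988 = 1.418; ½·erfc(1.418) = 0.02246.
C = 1050 × 0.02246 = 23.6 mg/L.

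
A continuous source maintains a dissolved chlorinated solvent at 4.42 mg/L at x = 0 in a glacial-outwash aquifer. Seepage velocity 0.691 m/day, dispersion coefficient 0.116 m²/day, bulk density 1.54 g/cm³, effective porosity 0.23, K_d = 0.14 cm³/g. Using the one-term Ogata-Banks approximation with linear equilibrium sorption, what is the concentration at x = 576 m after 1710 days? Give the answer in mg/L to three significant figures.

4.38 mg/L

Retardation factor R = 1 + ρ_b·K_d/n = 1 + 1.54 × 0.14/0.23 = 1.937.
Sorption retards both mechanisms: v_R = v/R = 0.3567 m/day, D_R = D/R = 0.05989 m²/day.
v_R·t = 0.3567 × 1710 = 609.957 m; 2√(D_R t) = 20.24 m; argument = (576 − 609.957)/20.24 = -1.678.
C = C₀ × ½·erfc(-1.678) = 4.42 × 0.9912 = 4.38 mg/L.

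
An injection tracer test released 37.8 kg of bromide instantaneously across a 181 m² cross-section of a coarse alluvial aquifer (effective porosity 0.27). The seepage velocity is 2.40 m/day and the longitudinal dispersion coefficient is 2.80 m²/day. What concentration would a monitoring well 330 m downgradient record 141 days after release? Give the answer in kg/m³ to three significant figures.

0.0105 kg/m³

For an instantaneous plane source, C(x,t) = M/(n_e·A·√(4πDt)) · exp(−(x−vt)²/(4Dt)), with n_e·A the pore (flow) area.
Plume center vt = 2.40 × 141 = 338.4 m, so the well at 330 m is 8.4 m upgradient of the peak.
√(4πDt) = 70.44 m, giving peak height M/(n_e·A·√(4πDt)) = 37.8/(0.27 × 181 × 70.44) = 0.01098 kg/m³.
(x−vt)²/(4Dt) = (-8.4)²/(4 × 2.80 × 141) = 0.04468; exp(−0.04468) = 0.9563.
C = 0.01098 × 0.9563 = 0.0105 kg/m³.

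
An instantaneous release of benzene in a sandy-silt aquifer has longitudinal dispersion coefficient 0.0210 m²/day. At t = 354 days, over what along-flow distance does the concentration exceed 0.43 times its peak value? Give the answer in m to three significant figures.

10.0 m

The plume is Gaussian with σ = √(2Dt) = √(2 × 0.0210 × 354) = 3.856 m.
C/C_peak = exp(−Δx²/(2σ²)) = 0.43 ⇒ Δx = σ·√(−2 ln 0.43) = 3.856 × 1.299 = 5.009 m.
Width = 2Δx = 10.0 m.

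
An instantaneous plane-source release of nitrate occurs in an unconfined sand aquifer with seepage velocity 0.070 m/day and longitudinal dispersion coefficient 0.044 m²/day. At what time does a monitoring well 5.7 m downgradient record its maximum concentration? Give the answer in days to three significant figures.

For the 1D instantaneous-source solution, setting ∂C/∂t = 0 at fixed x gives v²t² + 2Dt − x² = 0, so t = (√(D² + v²x²) − D)/v².
√(D² + v²x²) = √(0.044² + 0.070² × 5.7²) = 0.4014; v² = 0.0049.
t = (0.4014 − 0.044)/0.0049 = 72.9 days (vs. the pure-advection estimate x/v = 81.4 d).

72.9 days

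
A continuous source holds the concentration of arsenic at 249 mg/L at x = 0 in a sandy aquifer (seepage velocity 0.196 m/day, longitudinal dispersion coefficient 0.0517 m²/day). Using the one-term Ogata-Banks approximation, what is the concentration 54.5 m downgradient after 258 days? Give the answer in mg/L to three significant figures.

For a continuous step input, C/C₀ ≈ ½·erfc((x−vt)/(2√(Dt))).
vt = 0.196 × 258 = 50.568 m and 2√(Dt) = 2√(0.0517 × 258) = 7.304 m.
Argument (x−vt)/(2√(Dt)) = (54.5 − 50.568)/7.304 = 0.5383; ½·erfc(0.5383) = 0.2232.
C = 249 × 0.2232 = 55.6 mg/L.

55.6 mg/L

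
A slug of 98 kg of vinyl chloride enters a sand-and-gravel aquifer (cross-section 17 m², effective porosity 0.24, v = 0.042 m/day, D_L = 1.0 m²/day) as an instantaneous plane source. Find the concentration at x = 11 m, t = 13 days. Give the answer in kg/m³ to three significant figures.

For an instantaneous plane source, C(x,t) = M/(n_e·A·√(4πDt)) · exp(−(x−vt)²/(4Dt)), with n_e·A the pore (flow) area.
Plume center vt = 0.042 × 13 = 0.546 m, so the well at 11 m is 10.454 m downgradient of the peak.
√(4πDt) = 12.78 m, giving peak height M/(n_e·A·√(4πDt)) = 98/(0.24 × 17 × 12.78) = 1.879 kg/m³.
(x−vt)²/(4Dt) = (10.454)²/(4 × 1.0 × 13) = 2.102; exp(−2.102) = 0.1222.
C = 1.879 × 0.1222 = 0.230 kg/m³.

0.230 kg/m³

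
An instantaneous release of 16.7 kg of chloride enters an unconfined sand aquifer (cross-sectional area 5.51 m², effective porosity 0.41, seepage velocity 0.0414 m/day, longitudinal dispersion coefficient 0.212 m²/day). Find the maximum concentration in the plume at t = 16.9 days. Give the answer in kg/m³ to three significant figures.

1.10 kg/m³

The peak of an instantaneous 1D plume sits at x = vt; there the Gaussian factor is 1 and C_max = M/(n_e·A·√(4πDt)), where n_e·A is the pore area the mass is dissolved in.
√(4πDt) = √(4π × 0.212 × 16.9) = 6.710 m, so C_max = 16.7/(0.41 × 5.51 × 6.710) = 1.10 kg/m³.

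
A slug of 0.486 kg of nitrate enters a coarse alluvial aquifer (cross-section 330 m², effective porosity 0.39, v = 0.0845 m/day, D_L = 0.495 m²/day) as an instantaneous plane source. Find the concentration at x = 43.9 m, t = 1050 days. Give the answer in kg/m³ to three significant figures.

For an instantaneous plane source, C(x,t) = M/(n_e·A·√(4πDt)) · exp(−(x−vt)²/(4Dt)), with n_e·A the pore (flow) area.
Plume center vt = 0.0845 × 1050 = 88.725 m, so the well at 43.9 m is 44.825 m upgradient of the peak.
√(4πDt) = 80.82 m, giving peak height M/(n_e·A·√(4πDt)) = 0.486/(0.39 × 330 × 80.82) = 4.672e-05 kg/m³.
(x−vt)²/(4Dt) = (-44.825)²/(4 × 0.495 × 1050) = 0.9665; exp(−0.9665) = 0.3804.
C = 4.672e-05 × 0.3804 = 1.78e-05 kg/m³.

1.78e-05 kg/m³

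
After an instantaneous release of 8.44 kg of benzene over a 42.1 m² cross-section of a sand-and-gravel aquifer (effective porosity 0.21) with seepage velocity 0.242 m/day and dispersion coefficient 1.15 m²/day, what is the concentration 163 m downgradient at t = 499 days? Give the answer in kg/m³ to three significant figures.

0.00517 kg/m³

For an instantaneous plane source, C(x,t) = M/(n_e·A·√(4πDt)) · exp(−(x−vt)²/(4Dt)), with n_e·A the pore (flow) area.
Plume center vt = 0.242 × 499 = 120.758 m, so the well at 163 m is 42.242 m downgradient of the peak.
√(4πDt) = 84.92 m, giving peak height M/(n_e·A·√(4πDt)) = 8.44/(0.21 × 42.1 × 84.92) = 0.01124 kg/m³.
(x−vt)²/(4Dt) = (42.242)²/(4 × 1.15 × 499) = 0.7774; exp(−0.7774) = 0.4596.
C = 0.01124 × 0.4596 = 0.00517 kg/m³.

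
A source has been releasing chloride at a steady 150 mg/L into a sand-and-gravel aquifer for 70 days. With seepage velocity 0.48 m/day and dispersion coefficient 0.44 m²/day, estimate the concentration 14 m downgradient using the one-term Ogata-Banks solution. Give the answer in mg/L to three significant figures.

149 mg/L

For a continuous step input, C/C₀ ≈ ½·erfc((x−vt)/(2√(Dt))).
vt = 0.48 × 70 = 33.6 m and 2√(Dt) = 2√(0.44 × 70) = 11.10 m.
Argument (x−vt)/(2√(Dt)) = (14 − 33.6)/11.10 = -1.766; ½·erfc(-1.766) = 0.9937.
C = 150 × 0.9937 = 149 mg/L.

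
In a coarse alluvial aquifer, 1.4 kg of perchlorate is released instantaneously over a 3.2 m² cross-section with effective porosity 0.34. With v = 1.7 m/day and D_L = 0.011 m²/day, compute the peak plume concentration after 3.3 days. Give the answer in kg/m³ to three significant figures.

The peak of an instantaneous 1D plume sits at x = vt; there the Gaussian factor is 1 and C_max = M/(n_e·A·√(4πDt)), where n_e·A is the pore area the mass is dissolved in.
√(4πDt) = √(4π × 0.011 × 3.3) = 0.6754 m, so C_max = 1.4/(0.34 × 3.2 × 0.6754) = 1.91 kg/m³.

1.91 kg/m³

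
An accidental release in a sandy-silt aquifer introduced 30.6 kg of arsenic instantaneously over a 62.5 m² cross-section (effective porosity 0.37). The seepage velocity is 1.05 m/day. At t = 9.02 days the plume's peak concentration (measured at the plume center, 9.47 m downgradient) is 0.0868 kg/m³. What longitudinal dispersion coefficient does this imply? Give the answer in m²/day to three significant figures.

At the plume center C_max = M/(n_e·A·√(4πDt)), so D = M²/(4πt·(n_e·A·C_max)²).
n_e·A·C_max = 0.37 × 62.5 × 0.0868 = 2.007 kg/m.
D = 30.6²/(4π × 9.02 × 2.007²) = 2.05 m²/day.

2.05 m²/day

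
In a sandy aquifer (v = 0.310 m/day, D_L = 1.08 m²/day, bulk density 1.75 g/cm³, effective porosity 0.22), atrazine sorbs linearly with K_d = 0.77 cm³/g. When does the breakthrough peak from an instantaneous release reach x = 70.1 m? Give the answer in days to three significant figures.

1530 days

Retardation factor R = 1 + ρ_b·K_d/n = 1 + 1.75 × 0.77/0.22 = 7.125.
Sorption retards both mechanisms: v_R = v/R = 0.04351 m/day, D_R = D/R = 0.1516 m²/day.
Peak time from v_R²t² + 2D_R t − x² = 0: t = (√(D_R² + v_R²x²) − D_R)/v_R².
√(D_R² + v_R²x²) = √(0.1516² + 0.04351² × 70.1²) = 3.054; v_R² = 0.001893.
t = (3.054 − 0.1516)/0.001893 = 1530 days.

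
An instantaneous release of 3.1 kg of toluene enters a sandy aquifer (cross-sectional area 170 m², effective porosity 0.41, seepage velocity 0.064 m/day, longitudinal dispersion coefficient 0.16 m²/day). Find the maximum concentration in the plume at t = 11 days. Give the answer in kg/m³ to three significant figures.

0.00946 kg/m³

The peak of an instantaneous 1D plume sits at x = vt; there the Gaussian factor is 1 and C_max = M/(n_e·A·√(4πDt)), where n_e·A is the pore area the mass is dissolved in.
√(4πDt) = √(4π × 0.16 × 11) = 4.703 m, so C_max = 3.1/(0.41 × 170 × 4.703) = 0.00946 kg/m³.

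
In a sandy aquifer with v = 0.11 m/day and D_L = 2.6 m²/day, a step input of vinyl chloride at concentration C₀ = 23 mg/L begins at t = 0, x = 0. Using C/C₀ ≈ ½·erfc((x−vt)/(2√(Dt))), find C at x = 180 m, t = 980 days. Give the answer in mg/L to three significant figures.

For a continuous step input, C/C₀ ≈ ½·erfc((x−vt)/(2√(Dt))).
vt = 0.11 × 980 = 107.8 m and 2√(Dt) = 2√(2.6 × 980) = 101.0 m.
Argument (x−vt)/(2√(Dt)) = (180 − 107.8)/101.0 = 0.7149; ½·erfc(0.7149) = 0.1560.
C = 23 × 0.1560 = 3.59 mg/L.

3.59 mg/L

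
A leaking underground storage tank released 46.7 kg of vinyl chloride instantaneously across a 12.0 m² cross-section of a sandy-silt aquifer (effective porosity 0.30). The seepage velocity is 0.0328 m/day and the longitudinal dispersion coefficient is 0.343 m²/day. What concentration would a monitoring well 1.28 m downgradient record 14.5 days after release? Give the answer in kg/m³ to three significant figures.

For an instantaneous plane source, C(x,t) = M/(n_e·A·√(4πDt)) · exp(−(x−vt)²/(4Dt)), with n_e·A the pore (flow) area.
Plume center vt = 0.0328 × 14.5 = 0.4756 m, so the well at 1.28 m is 0.8044 m downgradient of the peak.
√(4πDt) = 7.906 m, giving peak height M/(n_e·A·√(4πDt)) = 46.7/(0.30 × 12.0 × 7.906) = 1.641 kg/m³.
(x−vt)²/(4Dt) = (0.8044)²/(4 × 0.343 × 14.5) = 0.03253; exp(−0.03253) = 0.9680.
C = 1.641 × 0.9680 = 1.59 kg/m³.

1.59 kg/m³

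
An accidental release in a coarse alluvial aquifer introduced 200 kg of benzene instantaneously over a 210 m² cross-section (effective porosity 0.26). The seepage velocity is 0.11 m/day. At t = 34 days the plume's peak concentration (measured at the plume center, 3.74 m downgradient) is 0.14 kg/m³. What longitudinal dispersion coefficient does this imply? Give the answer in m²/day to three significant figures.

At the plume center C_max = M/(n_e·A·√(4πDt)), so D = M²/(4πt·(n_e·A·C_max)²).
n_e·A·C_max = 0.26 × 210 × 0.14 = 7.644 kg/m.
D = 200²/(4π × 34 × 7.644²) = 1.60 m²/day.

1.60 m²/day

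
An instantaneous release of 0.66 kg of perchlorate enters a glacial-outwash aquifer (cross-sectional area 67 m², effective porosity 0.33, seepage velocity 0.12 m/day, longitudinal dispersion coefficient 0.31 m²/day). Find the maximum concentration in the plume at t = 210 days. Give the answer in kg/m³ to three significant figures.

0.00104 kg/m³

The peak of an instantaneous 1D plume sits at x = vt; there the Gaussian factor is 1 and C_max = M/(n_e·A·√(4πDt)), where n_e·A is the pore area the mass is dissolved in.
√(4πDt) = √(4π × 0.31 × 210) = 28.60 m, so C_max = 0.66/(0.33 × 67 × 28.60) = 0.00104 kg/m³.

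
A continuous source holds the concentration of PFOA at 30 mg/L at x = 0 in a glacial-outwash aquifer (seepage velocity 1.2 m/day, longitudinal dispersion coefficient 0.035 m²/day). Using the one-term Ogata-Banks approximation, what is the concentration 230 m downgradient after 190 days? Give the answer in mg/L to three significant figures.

8.75 mg/L

For a continuous step input, C/C₀ ≈ ½·erfc((x−vt)/(2√(Dt))).
vt = 1.2 × 190 = 228 m and 2√(Dt) = 2√(0.035 × 190) = 5.158 m.
Argument (x−vt)/(2√(Dt)) = (230 − 228)/5.158 = 0.3877; ½·erfc(0.3877) = 0.2917.
C = 30 × 0.2917 = 8.75 mg/L.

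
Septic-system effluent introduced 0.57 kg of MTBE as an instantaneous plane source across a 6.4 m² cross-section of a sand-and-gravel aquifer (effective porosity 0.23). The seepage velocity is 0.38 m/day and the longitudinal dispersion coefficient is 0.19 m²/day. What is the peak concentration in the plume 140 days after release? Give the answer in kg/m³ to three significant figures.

0.0212 kg/m³

The peak of an instantaneous 1D plume sits at x = vt; there the Gaussian factor is 1 and C_max = M/(n_e·A·√(4πDt)), where n_e·A is the pore area the mass is dissolved in.
√(4πDt) = √(4π × 0.19 × 140) = 18.28 m, so C_max = 0.57/(0.23 × 6.4 × 18.28) = 0.0212 kg/m³.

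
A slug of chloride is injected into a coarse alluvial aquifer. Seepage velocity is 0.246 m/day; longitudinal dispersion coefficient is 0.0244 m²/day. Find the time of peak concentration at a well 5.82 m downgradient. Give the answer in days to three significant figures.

23.3 days

For the 1D instantaneous-source solution, setting ∂C/∂t = 0 at fixed x gives v²t² + 2Dt − x² = 0, so t = (√(D² + v²x²) − D)/v².
√(D² + v²x²) = √(0.0244² + 0.246² × 5.82²) = 1.432; v² = 0.060516.
t = (1.432 − 0.0244)/0.060516 = 23.3 days (vs. the pure-advection estimate x/v = 23.7 d).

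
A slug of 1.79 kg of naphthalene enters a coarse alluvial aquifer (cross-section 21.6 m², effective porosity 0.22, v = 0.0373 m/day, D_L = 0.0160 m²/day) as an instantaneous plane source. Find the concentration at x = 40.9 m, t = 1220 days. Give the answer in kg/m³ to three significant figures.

For an instantaneous plane source, C(x,t) = M/(n_e·A·√(4πDt)) · exp(−(x−vt)²/(4Dt)), with n_e·A the pore (flow) area.
Plume center vt = 0.0373 × 1220 = 45.506 m, so the well at 40.9 m is 4.606 m upgradient of the peak.
√(4πDt) = 15.66 m, giving peak height M/(n_e·A·√(4πDt)) = 1.79/(0.22 × 21.6 × 15.66) = 0.02405 kg/m³.
(x−vt)²/(4Dt) = (-4.606)²/(4 × 0.0160 × 1220) = 0.2717; exp(−0.2717) = 0.7621.
C = 0.02405 × 0.7621 = 0.0183 kg/m³.

0.0183 kg/m³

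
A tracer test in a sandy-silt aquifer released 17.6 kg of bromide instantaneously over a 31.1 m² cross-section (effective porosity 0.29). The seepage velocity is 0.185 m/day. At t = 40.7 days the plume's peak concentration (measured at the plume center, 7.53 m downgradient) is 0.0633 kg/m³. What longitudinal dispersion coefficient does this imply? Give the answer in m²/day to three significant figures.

At the plume center C_max = M/(n_e·A·√(4πDt)), so D = M²/(4πt·(n_e·A·C_max)²).
n_e·A·C_max = 0.29 × 31.1 × 0.0633 = 0.5709 kg/m.
D = 17.6²/(4π × 40.7 × 0.5709²) = 1.86 m²/day.

1.86 m²/day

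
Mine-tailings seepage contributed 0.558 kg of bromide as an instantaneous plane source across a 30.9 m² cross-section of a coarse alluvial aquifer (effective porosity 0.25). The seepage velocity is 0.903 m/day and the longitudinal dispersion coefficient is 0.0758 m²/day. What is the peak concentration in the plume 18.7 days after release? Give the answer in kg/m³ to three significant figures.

0.0171 kg/m³

The peak of an instantaneous 1D plume sits at x = vt; there the Gaussian factor is 1 and C_max = M/(n_e·A·√(4πDt)), where n_e·A is the pore area the mass is dissolved in.
√(4πDt) = √(4π × 0.0758 × 18.7) = 4.220 m, so C_max = 0.558/(0.25 × 30.9 × 4.220) = 0.0171 kg/m³.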